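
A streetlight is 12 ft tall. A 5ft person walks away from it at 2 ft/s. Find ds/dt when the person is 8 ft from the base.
10/7 ft/s

By similar triangles: 12/(x+s) = 5/s
Solving: s = 5x/7
ds/dt = 5/7 · dx/dt = 5/7 · 2 = 10/7 ft/s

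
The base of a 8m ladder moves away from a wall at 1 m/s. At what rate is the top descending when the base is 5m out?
5√39/39 ≈ 0.8006 m/s

x² + y² = 8²
2x·dx/dt + 2y·dy/dt = 0
dy/dt = -x/y · dx/dt = -5/√39 · 1 = -5√39/39 m/s
The top is descending at 5√39/39 ≈ 0.8006 m/s.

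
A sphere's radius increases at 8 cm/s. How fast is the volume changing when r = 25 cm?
20000π cm³/s

V = (4/3)πr³
dV/dt = dV/dr · dr/dt = 4πr² · 8
At r = 25: dV/dt = 20000π cm³/s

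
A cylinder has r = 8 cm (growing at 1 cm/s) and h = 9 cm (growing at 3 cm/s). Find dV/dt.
336π cm³/s

V = πr²h
dV/dt = 2πrh·dr/dt + πr²·dh/dt
= 2π(8)(9)(1) + π(8)²(3)
= 336π cm³/s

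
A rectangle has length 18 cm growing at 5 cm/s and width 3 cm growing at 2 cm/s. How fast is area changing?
51 cm²/s

A = lw
dA/dt = w·dl/dt + l·dw/dt = 3·5 + 18·2 = 51 cm²/s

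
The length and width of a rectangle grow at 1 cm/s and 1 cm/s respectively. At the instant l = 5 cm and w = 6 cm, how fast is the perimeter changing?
4 cm/s

P = 2(l + w)
dP/dt = 2(dl/dt + dw/dt) = 2(1 + 1) = 4 cm/s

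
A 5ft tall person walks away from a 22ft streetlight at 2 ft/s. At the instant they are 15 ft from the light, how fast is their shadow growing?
10/17 ft/s

By similar triangles: 22/(x+s) = 5/s
Solving: s = 5x/17
ds/dt = 5/17 · dx/dt = 5/17 · 2 = 10/17 ft/s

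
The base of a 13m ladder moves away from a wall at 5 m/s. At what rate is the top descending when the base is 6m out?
30√133/133 ≈ 2.601 m/s

x² + y² = 13²
2x·dx/dt + 2y·dy/dt = 0
dy/dt = -x/y · dx/dt = -6/√133 · 5 = -30√133/133 m/s
The top is descending at 30√133/133 ≈ 2.601 m/s.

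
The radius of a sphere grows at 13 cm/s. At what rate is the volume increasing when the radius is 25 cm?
32500π cm³/s

V = (4/3)πr³
dV/dt = dV/dr · dr/dt = 4πr² · 13
At r = 25: dV/dt = 32500π cm³/s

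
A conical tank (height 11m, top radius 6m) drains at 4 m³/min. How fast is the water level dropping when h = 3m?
121/(81π) ≈ 0.4755 m/min

r/h = 6/11, so r = (6/11)h
V = (1/3)πr²h = (1/3)π((6/11)h)²h = (12/121)πh³
dV/dh = (36/121)πh²
dh/dt = (dV/dt)/(dV/dh) = -4/((36/121)π·3²) = -121/(81π) m/min
The level is dropping at 121/(81π) ≈ 0.4755 m/min.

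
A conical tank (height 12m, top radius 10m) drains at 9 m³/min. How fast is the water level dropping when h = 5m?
324/(625π) ≈ 0.165 m/min

r/h = 10/12, so r = (5/6)h
V = (1/3)πr²h = (1/3)π((5/6)h)²h = (25/108)πh³
dV/dh = (25/36)πh²
dh/dt = (dV/dt)/(dV/dh) = -9/((25/36)π·5²) = -324/(625π) m/min
The level is dropping at 324/(625π) ≈ 0.165 m/min.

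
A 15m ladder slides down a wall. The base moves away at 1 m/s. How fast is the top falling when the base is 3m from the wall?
√6/12 ≈ 0.2041 m/s

x² + y² = 15²
2x·dx/dt + 2y·dy/dt = 0
dy/dt = -x/y · dx/dt = -3/(6√6) · 1 = -√6/12 m/s
The top is descending at √6/12 ≈ 0.2041 m/s.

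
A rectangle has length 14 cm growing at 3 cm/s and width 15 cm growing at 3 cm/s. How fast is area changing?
87 cm²/s

A = lw
dA/dt = w·dl/dt + l·dw/dt = 15·3 + 14·3 = 87 cm²/s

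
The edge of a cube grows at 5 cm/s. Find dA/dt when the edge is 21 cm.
1260 cm²/s

A = 6s²
dA/dt = 12s · ds/dt = 12·21·5 = 1260 cm²/s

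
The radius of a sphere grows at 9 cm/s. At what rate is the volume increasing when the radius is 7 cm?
1764π cm³/s

V = (4/3)πr³
dV/dt = dV/dr · dr/dt = 4πr² · 9
At r = 7: dV/dt = 1764π cm³/s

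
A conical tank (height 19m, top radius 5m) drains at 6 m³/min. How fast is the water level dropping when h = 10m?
1083/(1250π) ≈ 0.2758 m/min

r/h = 5/19, so r = (5/19)h
V = (1/3)πr²h = (1/3)π((5/19)h)²h = (25/1083)πh³
dV/dh = (25/361)πh²
dh/dt = (dV/dt)/(dV/dh) = -6/((25/361)π·10²) = -1083/(1250π) m/min
The level is dropping at 1083/(1250π) ≈ 0.2758 m/min.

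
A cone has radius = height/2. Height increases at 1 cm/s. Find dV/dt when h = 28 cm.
196π cm³/s

V = (1/3)π(h/2)²h = πh³/12
dV/dt = πh²/4 · 1
At h = 28: dV/dt = 196π cm³/s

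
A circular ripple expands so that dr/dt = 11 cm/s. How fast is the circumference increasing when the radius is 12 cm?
22π cm/s

C = 2πr
dC/dt = 2π · dr/dt = 2π · 11 = 22π cm/s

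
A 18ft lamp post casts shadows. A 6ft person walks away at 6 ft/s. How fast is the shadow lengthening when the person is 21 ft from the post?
3 ft/s

By similar triangles: 18/(x+s) = 6/s
Solving: s = 6x/12
ds/dt = 6/12 · dx/dt = 1/2 · 6 = 3 ft/s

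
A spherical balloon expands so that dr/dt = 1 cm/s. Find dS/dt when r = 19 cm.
152π cm²/s

S = 4πr²
dS/dt = dS/dr · dr/dt = 8πr · 1
At r = 19: dS/dt = 152π cm²/s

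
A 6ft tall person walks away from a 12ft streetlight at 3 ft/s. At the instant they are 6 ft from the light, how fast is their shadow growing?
3 ft/s

By similar triangles: 12/(x+s) = 6/s
Solving: s = 6x/6
ds/dt = 6/6 · dx/dt = 1 · 3 = 3 ft/s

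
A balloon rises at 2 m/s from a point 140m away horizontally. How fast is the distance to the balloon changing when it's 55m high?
22√905/905 ≈ 0.7313 m/s

z² = 140² + y²
z = √(140² + 55²) = 5√905
dz/dt = y/z · dy/dt = 55/(5√905) · 2 = 22√905/905 ≈ 0.7313 m/s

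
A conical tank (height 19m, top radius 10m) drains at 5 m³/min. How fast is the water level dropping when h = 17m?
361/(5780π) ≈ 0.01988 m/min

r/h = 10/19, so r = (10/19)h
V = (1/3)πr²h = (1/3)π((10/19)h)²h = (100/1083)πh³
dV/dh = (100/361)πh²
dh/dt = (dV/dt)/(dV/dh) = -5/((100/361)π·17²) = -361/(5780π) m/min
The level is dropping at 361/(5780π) ≈ 0.01988 m/min.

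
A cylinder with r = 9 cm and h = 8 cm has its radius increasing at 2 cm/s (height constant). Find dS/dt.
104π cm²/s

S = 2πrh + 2πr² (lateral + bases)
dS/dt = (2πh + 4πr)·dr/dt = (2π·8 + 4π·9)·2
= 104π cm²/s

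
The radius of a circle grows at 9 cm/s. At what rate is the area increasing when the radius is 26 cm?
468π cm²/s

A = πr²
dA/dt = 2πr · dr/dt = 2π(26)(9) = 468π cm²/s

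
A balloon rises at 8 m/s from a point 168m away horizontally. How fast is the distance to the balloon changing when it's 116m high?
232√2605/2605 ≈ 4.546 m/s

z² = 168² + y²
z = √(168² + 116²) = 4√2605
dz/dt = y/z · dy/dt = 116/(4√2605) · 8 = 232√2605/2605 ≈ 4.546 m/s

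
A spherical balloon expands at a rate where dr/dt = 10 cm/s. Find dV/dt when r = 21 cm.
17640π cm³/s

V = (4/3)πr³
dV/dt = dV/dr · dr/dt = 4πr² · 10
At r = 21: dV/dt = 17640π cm³/s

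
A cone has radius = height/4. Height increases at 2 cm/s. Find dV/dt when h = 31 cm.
961π/8 cm³/s

V = (1/3)π(h/4)²h = πh³/48
dV/dt = πh²/16 · 2
At h = 31: dV/dt = 961π/8 cm³/s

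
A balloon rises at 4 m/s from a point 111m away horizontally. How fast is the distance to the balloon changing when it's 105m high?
70√2594/1297 ≈ 2.749 m/s

z² = 111² + y²
z = √(111² + 105²) = 3√2594
dz/dt = y/z · dy/dt = 105/(3√2594) · 4 = 70√2594/1297 ≈ 2.749 m/s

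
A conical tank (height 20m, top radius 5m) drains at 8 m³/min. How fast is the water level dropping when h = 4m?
8/π ≈ 2.546 m/min

r/h = 5/20, so r = (1/4)h
V = (1/3)πr²h = (1/3)π((1/4)h)²h = (1/48)πh³
dV/dh = (1/16)πh²
dh/dt = (dV/dt)/(dV/dh) = -8/((1/16)π·4²) = -8/π m/min
The level is dropping at 8/π ≈ 2.546 m/min.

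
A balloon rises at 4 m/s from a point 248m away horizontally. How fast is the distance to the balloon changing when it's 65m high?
260√65729/65729 ≈ 1.014 m/s

z² = 248² + y²
z = √(248² + 65²) = √65729
dz/dt = y/z · dy/dt = 65/√65729 · 4 = 260√65729/65729 ≈ 1.014 m/s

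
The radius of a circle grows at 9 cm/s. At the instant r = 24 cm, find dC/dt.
18π cm/s

C = 2πr
dC/dt = 2π · dr/dt = 2π · 9 = 18π cm/s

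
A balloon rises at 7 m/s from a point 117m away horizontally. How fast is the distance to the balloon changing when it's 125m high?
875√29314/29314 ≈ 5.111 m/s

z² = 117² + y²
z = √(117² + 125²) = √29314
dz/dt = y/z · dy/dt = 125/√29314 · 7 = 875√29314/29314 ≈ 5.111 m/s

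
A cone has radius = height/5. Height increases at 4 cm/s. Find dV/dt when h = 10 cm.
16π cm³/s

V = (1/3)π(h/5)²h = πh³/75
dV/dt = πh²/25 · 4
At h = 10: dV/dt = 16π cm³/s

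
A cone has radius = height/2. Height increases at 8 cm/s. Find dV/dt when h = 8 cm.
128π cm³/s

V = (1/3)π(h/2)²h = πh³/12
dV/dt = πh²/4 · 8
At h = 8: dV/dt = 128π cm³/s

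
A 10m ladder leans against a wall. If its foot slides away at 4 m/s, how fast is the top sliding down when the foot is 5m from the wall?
4√3/3 ≈ 2.309 m/s

x² + y² = 10²
2x·dx/dt + 2y·dy/dt = 0
dy/dt = -x/y · dx/dt = -5/(5√3) · 4 = -4√3/3 m/s
The top is descending at 4√3/3 ≈ 2.309 m/s.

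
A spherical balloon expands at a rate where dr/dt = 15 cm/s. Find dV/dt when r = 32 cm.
61440π cm³/s

V = (4/3)πr³
dV/dt = dV/dr · dr/dt = 4πr² · 15
At r = 32: dV/dt = 61440π cm³/s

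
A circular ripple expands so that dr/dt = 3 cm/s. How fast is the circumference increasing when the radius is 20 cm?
6π cm/s

C = 2πr
dC/dt = 2π · dr/dt = 2π · 3 = 6π cm/s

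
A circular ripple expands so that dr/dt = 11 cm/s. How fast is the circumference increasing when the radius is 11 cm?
22π cm/s

C = 2πr
dC/dt = 2π · dr/dt = 2π · 11 = 22π cm/s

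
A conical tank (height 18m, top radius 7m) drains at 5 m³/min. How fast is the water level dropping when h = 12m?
45/(196π) ≈ 0.07308 m/min

r/h = 7/18, so r = (7/18)h
V = (1/3)πr²h = (1/3)π((7/18)h)²h = (49/972)πh³
dV/dh = (49/324)πh²
dh/dt = (dV/dt)/(dV/dh) = -5/((49/324)π·12²) = -45/(196π) m/min
The level is dropping at 45/(196π) ≈ 0.07308 m/min.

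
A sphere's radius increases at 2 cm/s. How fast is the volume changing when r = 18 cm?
2592π cm³/s

V = (4/3)πr³
dV/dt = dV/dr · dr/dt = 4πr² · 2
At r = 18: dV/dt = 2592π cm³/s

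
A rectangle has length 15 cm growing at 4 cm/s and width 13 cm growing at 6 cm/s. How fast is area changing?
142 cm²/s

A = lw
dA/dt = w·dl/dt + l·dw/dt = 13·4 + 15·6 = 142 cm²/s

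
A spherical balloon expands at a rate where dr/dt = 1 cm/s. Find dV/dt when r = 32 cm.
4096π cm³/s

V = (4/3)πr³
dV/dt = dV/dr · dr/dt = 4πr² · 1
At r = 32: dV/dt = 4096π cm³/s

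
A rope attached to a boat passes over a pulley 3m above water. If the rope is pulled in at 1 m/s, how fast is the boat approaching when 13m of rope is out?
13√10/40 ≈ 1.028 m/s

rope² = x² + 3²
x = √(13² - 3²) = 4√10
dx/dt = (rope/x) · d(rope)/dt = (13/(4√10)) · (-1) = -13√10/40 m/s
The boat approaches at 13√10/40 ≈ 1.028 m/s.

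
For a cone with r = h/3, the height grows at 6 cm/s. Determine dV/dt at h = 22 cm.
968π/3 cm³/s

V = (1/3)π(h/3)²h = πh³/27
dV/dt = πh²/9 · 6
At h = 22: dV/dt = 968π/3 cm³/s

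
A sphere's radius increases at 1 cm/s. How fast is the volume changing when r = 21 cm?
1764π cm³/s

V = (4/3)πr³
dV/dt = dV/dr · dr/dt = 4πr² · 1
At r = 21: dV/dt = 1764π cm³/s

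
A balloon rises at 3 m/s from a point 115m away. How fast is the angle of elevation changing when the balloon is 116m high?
0.012931 rad/s

tan(θ) = y/115
sec²(θ) · dθ/dt = (1/115) · dy/dt
dθ/dt = cos²(θ)/115 · 3 = 115/(115² + 116²) · 3
dθ/dt = 0.012931 rad/s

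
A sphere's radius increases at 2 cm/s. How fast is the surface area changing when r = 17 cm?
272π cm²/s

S = 4πr²
dS/dt = dS/dr · dr/dt = 8πr · 2
At r = 17: dS/dt = 272π cm²/s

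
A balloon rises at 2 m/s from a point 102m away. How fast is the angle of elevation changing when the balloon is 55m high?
0.015191 rad/s

tan(θ) = y/102
sec²(θ) · dθ/dt = (1/102) · dy/dt
dθ/dt = cos²(θ)/102 · 2 = 102/(102² + 55²) · 2
dθ/dt = 0.015191 rad/s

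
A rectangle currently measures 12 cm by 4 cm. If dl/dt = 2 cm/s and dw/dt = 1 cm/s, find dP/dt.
6 cm/s

P = 2(l + w)
dP/dt = 2(dl/dt + dw/dt) = 2(2 + 1) = 6 cm/s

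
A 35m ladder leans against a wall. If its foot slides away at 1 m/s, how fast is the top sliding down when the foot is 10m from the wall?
2√5/15 ≈ 0.2981 m/s

x² + y² = 35²
2x·dx/dt + 2y·dy/dt = 0
dy/dt = -x/y · dx/dt = -10/(15√5) · 1 = -2√5/15 m/s
The top is descending at 2√5/15 ≈ 0.2981 m/s.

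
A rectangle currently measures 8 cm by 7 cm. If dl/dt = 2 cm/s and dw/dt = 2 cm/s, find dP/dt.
8 cm/s

P = 2(l + w)
dP/dt = 2(dl/dt + dw/dt) = 2(2 + 2) = 8 cm/s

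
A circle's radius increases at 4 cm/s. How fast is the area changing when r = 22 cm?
176π cm²/s

A = πr²
dA/dt = 2πr · dr/dt = 2π(22)(4) = 176π cm²/s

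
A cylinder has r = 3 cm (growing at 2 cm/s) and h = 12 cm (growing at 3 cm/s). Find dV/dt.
171π cm³/s

V = πr²h
dV/dt = 2πrh·dr/dt + πr²·dh/dt
= 2π(3)(12)(2) + π(3)²(3)
= 171π cm³/s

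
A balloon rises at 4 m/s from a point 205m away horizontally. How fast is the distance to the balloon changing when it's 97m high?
194√51434/25717 ≈ 1.711 m/s

z² = 205² + y²
z = √(205² + 97²) = √51434
dz/dt = y/z · dy/dt = 97/√51434 · 4 = 194√51434/25717 ≈ 1.711 m/s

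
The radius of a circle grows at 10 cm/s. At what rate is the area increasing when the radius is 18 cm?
360π cm²/s

A = πr²
dA/dt = 2πr · dr/dt = 2π(18)(10) = 360π cm²/s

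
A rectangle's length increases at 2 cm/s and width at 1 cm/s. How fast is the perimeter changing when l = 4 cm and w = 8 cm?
6 cm/s

P = 2(l + w)
dP/dt = 2(dl/dt + dw/dt) = 2(2 + 1) = 6 cm/s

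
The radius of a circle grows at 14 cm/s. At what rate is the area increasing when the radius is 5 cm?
140π cm²/s

A = πr²
dA/dt = 2πr · dr/dt = 2π(5)(14) = 140π cm²/s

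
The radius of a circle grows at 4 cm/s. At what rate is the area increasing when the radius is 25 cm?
200π cm²/s

A = πr²
dA/dt = 2πr · dr/dt = 2π(25)(4) = 200π cm²/s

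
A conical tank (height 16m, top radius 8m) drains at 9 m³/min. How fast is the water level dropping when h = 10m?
9/(25π) ≈ 0.1146 m/min

r/h = 8/16, so r = (1/2)h
V = (1/3)πr²h = (1/3)π((1/2)h)²h = (1/12)πh³
dV/dh = (1/4)πh²
dh/dt = (dV/dt)/(dV/dh) = -9/((1/4)π·10²) = -9/(25π) m/min
The level is dropping at 9/(25π) ≈ 0.1146 m/min.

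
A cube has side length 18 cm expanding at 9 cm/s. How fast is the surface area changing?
1944 cm²/s

A = 6s²
dA/dt = 12s · ds/dt = 12·18·9 = 1944 cm²/s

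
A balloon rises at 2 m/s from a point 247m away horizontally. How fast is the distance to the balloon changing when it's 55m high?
55√64034/32017 ≈ 0.4347 m/s

z² = 247² + y²
z = √(247² + 55²) = √64034
dz/dt = y/z · dy/dt = 55/√64034 · 2 = 55√64034/32017 ≈ 0.4347 m/s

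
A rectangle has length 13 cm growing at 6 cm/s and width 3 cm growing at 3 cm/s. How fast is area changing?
57 cm²/s

A = lw
dA/dt = w·dl/dt + l·dw/dt = 3·6 + 13·3 = 57 cm²/s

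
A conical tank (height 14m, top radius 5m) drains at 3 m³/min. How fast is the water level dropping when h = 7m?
12/(25π) ≈ 0.1528 m/min

r/h = 5/14, so r = (5/14)h
V = (1/3)πr²h = (1/3)π((5/14)h)²h = (25/588)πh³
dV/dh = (25/196)πh²
dh/dt = (dV/dt)/(dV/dh) = -3/((25/196)π·7²) = -12/(25π) m/min
The level is dropping at 12/(25π) ≈ 0.1528 m/min.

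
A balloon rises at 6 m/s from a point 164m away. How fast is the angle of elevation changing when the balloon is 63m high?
0.031881 rad/s

tan(θ) = y/164
sec²(θ) · dθ/dt = (1/164) · dy/dt
dθ/dt = cos²(θ)/164 · 6 = 164/(164² + 63²) · 6
dθ/dt = 0.031881 rad/s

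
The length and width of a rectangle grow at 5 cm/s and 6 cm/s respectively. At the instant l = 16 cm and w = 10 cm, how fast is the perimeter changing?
22 cm/s

P = 2(l + w)
dP/dt = 2(dl/dt + dw/dt) = 2(5 + 6) = 22 cm/s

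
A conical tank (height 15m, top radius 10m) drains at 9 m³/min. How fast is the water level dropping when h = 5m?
81/(100π) ≈ 0.2578 m/min

r/h = 10/15, so r = (2/3)h
V = (1/3)πr²h = (1/3)π((2/3)h)²h = (4/27)πh³
dV/dh = (4/9)πh²
dh/dt = (dV/dt)/(dV/dh) = -9/((4/9)π·5²) = -81/(100π) m/min
The level is dropping at 81/(100π) ≈ 0.2578 m/min.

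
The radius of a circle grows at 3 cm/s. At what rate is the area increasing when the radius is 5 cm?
30π cm²/s

A = πr²
dA/dt = 2πr · dr/dt = 2π(5)(3) = 30π cm²/s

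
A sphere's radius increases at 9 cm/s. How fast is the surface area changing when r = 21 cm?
1512π cm²/s

S = 4πr²
dS/dt = dS/dr · dr/dt = 8πr · 9
At r = 21: dS/dt = 1512π cm²/s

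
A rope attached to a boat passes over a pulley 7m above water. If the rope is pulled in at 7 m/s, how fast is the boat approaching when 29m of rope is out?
203√22/132 ≈ 7.213 m/s

rope² = x² + 7²
x = √(29² - 7²) = 6√22
dx/dt = (rope/x) · d(rope)/dt = (29/(6√22)) · (-7) = -203√22/132 m/s
The boat approaches at 203√22/132 ≈ 7.213 m/s.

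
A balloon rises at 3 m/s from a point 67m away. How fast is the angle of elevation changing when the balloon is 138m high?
0.008541 rad/s

tan(θ) = y/67
sec²(θ) · dθ/dt = (1/67) · dy/dt
dθ/dt = cos²(θ)/67 · 3 = 67/(67² + 138²) · 3
dθ/dt = 0.008541 rad/s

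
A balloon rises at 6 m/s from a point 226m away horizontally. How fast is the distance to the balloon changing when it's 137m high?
822√69845/69845 ≈ 3.11 m/s

z² = 226² + y²
z = √(226² + 137²) = √69845
dz/dt = y/z · dy/dt = 137/√69845 · 6 = 822√69845/69845 ≈ 3.11 m/s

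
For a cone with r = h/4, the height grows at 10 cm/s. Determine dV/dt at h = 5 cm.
125π/8 cm³/s

V = (1/3)π(h/4)²h = πh³/48
dV/dt = πh²/16 · 10
At h = 5: dV/dt = 125π/8 cm³/s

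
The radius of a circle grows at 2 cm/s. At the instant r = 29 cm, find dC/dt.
4π cm/s

C = 2πr
dC/dt = 2π · dr/dt = 2π · 2 = 4π cm/s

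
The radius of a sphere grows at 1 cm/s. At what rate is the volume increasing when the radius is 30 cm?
3600π cm³/s

V = (4/3)πr³
dV/dt = dV/dr · dr/dt = 4πr² · 1
At r = 30: dV/dt = 3600π cm³/s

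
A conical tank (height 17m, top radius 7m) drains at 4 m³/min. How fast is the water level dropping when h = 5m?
1156/(1225π) ≈ 0.3004 m/min

r/h = 7/17, so r = (7/17)h
V = (1/3)πr²h = (1/3)π((7/17)h)²h = (49/867)πh³
dV/dh = (49/289)πh²
dh/dt = (dV/dt)/(dV/dh) = -4/((49/289)π·5²) = -1156/(1225π) m/min
The level is dropping at 1156/(1225π) ≈ 0.3004 m/min.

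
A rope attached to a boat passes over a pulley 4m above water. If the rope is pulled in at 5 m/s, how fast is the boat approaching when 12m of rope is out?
15√2/4 ≈ 5.303 m/s

rope² = x² + 4²
x = √(12² - 4²) = 8√2
dx/dt = (rope/x) · d(rope)/dt = (12/(8√2)) · (-5) = -15√2/4 m/s
The boat approaches at 15√2/4 ≈ 5.303 m/s.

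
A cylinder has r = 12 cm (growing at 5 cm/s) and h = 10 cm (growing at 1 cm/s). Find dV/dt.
1344π cm³/s

V = πr²h
dV/dt = 2πrh·dr/dt + πr²·dh/dt
= 2π(12)(10)(5) + π(12)²(1)
= 1344π cm³/s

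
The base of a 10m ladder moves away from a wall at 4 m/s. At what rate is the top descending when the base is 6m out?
3 m/s

x² + y² = 10²
2x·dx/dt + 2y·dy/dt = 0
dy/dt = -x/y · dx/dt = -6/8 · 4 = -3 m/s
The top is descending at 3 m/s.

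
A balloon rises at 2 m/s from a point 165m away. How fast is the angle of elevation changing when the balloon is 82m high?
0.00972 rad/s

tan(θ) = y/165
sec²(θ) · dθ/dt = (1/165) · dy/dt
dθ/dt = cos²(θ)/165 · 2 = 165/(165² + 82²) · 2
dθ/dt = 0.00972 rad/s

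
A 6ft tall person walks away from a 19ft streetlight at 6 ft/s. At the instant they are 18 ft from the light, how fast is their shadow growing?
36/13 ft/s

By similar triangles: 19/(x+s) = 6/s
Solving: s = 6x/13
ds/dt = 6/13 · dx/dt = 6/13 · 6 = 36/13 ft/s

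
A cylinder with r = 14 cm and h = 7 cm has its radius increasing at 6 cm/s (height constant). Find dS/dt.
420π cm²/s

S = 2πrh + 2πr² (lateral + bases)
dS/dt = (2πh + 4πr)·dr/dt = (2π·7 + 4π·14)·6
= 420π cm²/s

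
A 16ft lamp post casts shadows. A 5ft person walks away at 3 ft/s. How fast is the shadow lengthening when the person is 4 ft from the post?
15/11 ft/s

By similar triangles: 16/(x+s) = 5/s
Solving: s = 5x/11
ds/dt = 5/11 · dx/dt = 5/11 · 3 = 15/11 ft/s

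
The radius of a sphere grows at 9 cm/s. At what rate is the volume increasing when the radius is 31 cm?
34596π cm³/s

V = (4/3)πr³
dV/dt = dV/dr · dr/dt = 4πr² · 9
At r = 31: dV/dt = 34596π cm³/s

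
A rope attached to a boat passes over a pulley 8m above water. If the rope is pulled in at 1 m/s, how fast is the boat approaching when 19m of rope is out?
19√33/99 ≈ 1.102 m/s

rope² = x² + 8²
x = √(19² - 8²) = 3√33
dx/dt = (rope/x) · d(rope)/dt = (19/(3√33)) · (-1) = -19√33/99 m/s
The boat approaches at 19√33/99 ≈ 1.102 m/s.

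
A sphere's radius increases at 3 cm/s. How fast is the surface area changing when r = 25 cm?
600π cm²/s

S = 4πr²
dS/dt = dS/dr · dr/dt = 8πr · 3
At r = 25: dS/dt = 600π cm²/s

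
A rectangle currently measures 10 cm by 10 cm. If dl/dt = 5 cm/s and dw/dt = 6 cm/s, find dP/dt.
22 cm/s

P = 2(l + w)
dP/dt = 2(dl/dt + dw/dt) = 2(5 + 6) = 22 cm/s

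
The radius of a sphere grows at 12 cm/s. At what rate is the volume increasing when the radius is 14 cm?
9408π cm³/s

V = (4/3)πr³
dV/dt = dV/dr · dr/dt = 4πr² · 12
At r = 14: dV/dt = 9408π cm³/s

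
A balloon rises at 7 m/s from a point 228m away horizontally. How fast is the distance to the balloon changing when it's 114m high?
7√5/5 ≈ 3.13 m/s

z² = 228² + y²
z = √(228² + 114²) = 114√5
dz/dt = y/z · dy/dt = 114/(114√5) · 7 = 7√5/5 ≈ 3.13 m/s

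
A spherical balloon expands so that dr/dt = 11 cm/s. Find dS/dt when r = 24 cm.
2112π cm²/s

S = 4πr²
dS/dt = dS/dr · dr/dt = 8πr · 11
At r = 24: dS/dt = 2112π cm²/s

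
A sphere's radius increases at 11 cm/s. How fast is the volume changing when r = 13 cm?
7436π cm³/s

V = (4/3)πr³
dV/dt = dV/dr · dr/dt = 4πr² · 11
At r = 13: dV/dt = 7436π cm³/s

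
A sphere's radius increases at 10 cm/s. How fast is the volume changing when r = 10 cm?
4000π cm³/s

V = (4/3)πr³
dV/dt = dV/dr · dr/dt = 4πr² · 10
At r = 10: dV/dt = 4000π cm³/s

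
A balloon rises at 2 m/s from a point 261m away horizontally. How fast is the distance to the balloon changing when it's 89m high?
89√76042/38021 ≈ 0.6455 m/s

z² = 261² + y²
z = √(261² + 89²) = √76042
dz/dt = y/z · dy/dt = 89/√76042 · 2 = 89√76042/38021 ≈ 0.6455 m/s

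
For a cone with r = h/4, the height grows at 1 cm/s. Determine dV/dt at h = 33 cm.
1089π/16 cm³/s

V = (1/3)π(h/4)²h = πh³/48
dV/dt = πh²/16 · 1
At h = 33: dV/dt = 1089π/16 cm³/s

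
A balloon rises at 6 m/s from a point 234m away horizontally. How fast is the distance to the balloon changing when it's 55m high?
330√57781/57781 ≈ 1.373 m/s

z² = 234² + y²
z = √(234² + 55²) = √57781
dz/dt = y/z · dy/dt = 55/√57781 · 6 = 330√57781/57781 ≈ 1.373 m/s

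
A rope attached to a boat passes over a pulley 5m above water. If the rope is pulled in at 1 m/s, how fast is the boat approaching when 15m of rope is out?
3√2/4 ≈ 1.061 m/s

rope² = x² + 5²
x = √(15² - 5²) = 10√2
dx/dt = (rope/x) · d(rope)/dt = (15/(10√2)) · (-1) = -3√2/4 m/s
The boat approaches at 3√2/4 ≈ 1.061 m/s.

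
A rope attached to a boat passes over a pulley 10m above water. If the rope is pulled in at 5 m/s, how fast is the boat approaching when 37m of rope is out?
185√141/423 ≈ 5.193 m/s

rope² = x² + 10²
x = √(37² - 10²) = 3√141
dx/dt = (rope/x) · d(rope)/dt = (37/(3√141)) · (-5) = -185√141/423 m/s
The boat approaches at 185√141/423 ≈ 5.193 m/s.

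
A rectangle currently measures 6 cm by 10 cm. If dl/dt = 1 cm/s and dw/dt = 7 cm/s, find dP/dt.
16 cm/s

P = 2(l + w)
dP/dt = 2(dl/dt + dw/dt) = 2(1 + 7) = 16 cm/s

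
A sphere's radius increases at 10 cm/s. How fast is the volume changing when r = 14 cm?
7840π cm³/s

V = (4/3)πr³
dV/dt = dV/dr · dr/dt = 4πr² · 10
At r = 14: dV/dt = 7840π cm³/s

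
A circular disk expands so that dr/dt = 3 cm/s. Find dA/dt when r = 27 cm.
162π cm²/s

A = πr²
dA/dt = 2πr · dr/dt = 2π(27)(3) = 162π cm²/s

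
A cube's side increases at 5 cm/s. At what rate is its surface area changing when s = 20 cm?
1200 cm²/s

A = 6s²
dA/dt = 12s · ds/dt = 12·20·5 = 1200 cm²/s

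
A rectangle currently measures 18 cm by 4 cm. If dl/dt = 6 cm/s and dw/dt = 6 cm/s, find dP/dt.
24 cm/s

P = 2(l + w)
dP/dt = 2(dl/dt + dw/dt) = 2(6 + 6) = 24 cm/s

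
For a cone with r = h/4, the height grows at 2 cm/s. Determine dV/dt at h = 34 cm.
289π/2 cm³/s

V = (1/3)π(h/4)²h = πh³/48
dV/dt = πh²/16 · 2
At h = 34: dV/dt = 289π/2 cm³/s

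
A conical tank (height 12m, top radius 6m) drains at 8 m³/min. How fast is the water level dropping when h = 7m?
32/(49π) ≈ 0.2079 m/min

r/h = 6/12, so r = (1/2)h
V = (1/3)πr²h = (1/3)π((1/2)h)²h = (1/12)πh³
dV/dh = (1/4)πh²
dh/dt = (dV/dt)/(dV/dh) = -8/((1/4)π·7²) = -32/(49π) m/min
The level is dropping at 32/(49π) ≈ 0.2079 m/min.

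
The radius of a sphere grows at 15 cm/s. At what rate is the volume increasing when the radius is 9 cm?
4860π cm³/s

V = (4/3)πr³
dV/dt = dV/dr · dr/dt = 4πr² · 15
At r = 9: dV/dt = 4860π cm³/s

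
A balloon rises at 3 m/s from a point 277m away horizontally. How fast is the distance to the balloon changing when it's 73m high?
219√82058/82058 ≈ 0.7645 m/s

z² = 277² + y²
z = √(277² + 73²) = √82058
dz/dt = y/z · dy/dt = 73/√82058 · 3 = 219√82058/82058 ≈ 0.7645 m/s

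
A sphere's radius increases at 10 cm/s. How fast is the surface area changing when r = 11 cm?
880π cm²/s

S = 4πr²
dS/dt = dS/dr · dr/dt = 8πr · 10
At r = 11: dS/dt = 880π cm²/s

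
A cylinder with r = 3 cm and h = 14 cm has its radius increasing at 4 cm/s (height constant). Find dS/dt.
160π cm²/s

S = 2πrh + 2πr² (lateral + bases)
dS/dt = (2πh + 4πr)·dr/dt = (2π·14 + 4π·3)·4
= 160π cm²/s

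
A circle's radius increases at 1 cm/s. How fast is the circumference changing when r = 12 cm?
2π cm/s

C = 2πr
dC/dt = 2π · dr/dt = 2π · 1 = 2π cm/s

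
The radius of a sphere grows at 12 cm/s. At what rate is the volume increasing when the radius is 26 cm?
32448π cm³/s

V = (4/3)πr³
dV/dt = dV/dr · dr/dt = 4πr² · 12
At r = 26: dV/dt = 32448π cm³/s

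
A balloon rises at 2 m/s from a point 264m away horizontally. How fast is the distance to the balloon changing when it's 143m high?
26√745/745 ≈ 0.9526 m/s

z² = 264² + y²
z = √(264² + 143²) = 11√745
dz/dt = y/z · dy/dt = 143/(11√745) · 2 = 26√745/745 ≈ 0.9526 m/s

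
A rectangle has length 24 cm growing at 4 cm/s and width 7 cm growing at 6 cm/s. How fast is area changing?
172 cm²/s

A = lw
dA/dt = w·dl/dt + l·dw/dt = 7·4 + 24·6 = 172 cm²/s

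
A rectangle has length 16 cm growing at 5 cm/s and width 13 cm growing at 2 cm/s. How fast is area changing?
97 cm²/s

A = lw
dA/dt = w·dl/dt + l·dw/dt = 13·5 + 16·2 = 97 cm²/s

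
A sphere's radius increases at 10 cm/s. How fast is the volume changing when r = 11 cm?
4840π cm³/s

V = (4/3)πr³
dV/dt = dV/dr · dr/dt = 4πr² · 10
At r = 11: dV/dt = 4840π cm³/s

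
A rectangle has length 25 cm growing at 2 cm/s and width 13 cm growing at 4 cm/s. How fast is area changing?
126 cm²/s

A = lw
dA/dt = w·dl/dt + l·dw/dt = 13·2 + 25·4 = 126 cm²/s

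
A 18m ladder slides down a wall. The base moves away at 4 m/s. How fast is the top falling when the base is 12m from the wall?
8√5/5 ≈ 3.578 m/s

x² + y² = 18²
2x·dx/dt + 2y·dy/dt = 0
dy/dt = -x/y · dx/dt = -12/(6√5) · 4 = -8√5/5 m/s
The top is descending at 8√5/5 ≈ 3.578 m/s.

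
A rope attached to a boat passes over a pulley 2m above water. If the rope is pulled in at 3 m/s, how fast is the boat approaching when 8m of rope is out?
4√15/5 ≈ 3.098 m/s

rope² = x² + 2²
x = √(8² - 2²) = 2√15
dx/dt = (rope/x) · d(rope)/dt = (8/(2√15)) · (-3) = -4√15/5 m/s
The boat approaches at 4√15/5 ≈ 3.098 m/s.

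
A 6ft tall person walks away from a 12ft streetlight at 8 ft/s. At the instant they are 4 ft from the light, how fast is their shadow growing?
8 ft/s

By similar triangles: 12/(x+s) = 6/s
Solving: s = 6x/6
ds/dt = 6/6 · dx/dt = 1 · 8 = 8 ft/s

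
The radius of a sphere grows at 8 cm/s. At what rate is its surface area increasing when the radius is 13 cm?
832π cm²/s

S = 4πr²
dS/dt = dS/dr · dr/dt = 8πr · 8
At r = 13: dS/dt = 832π cm²/s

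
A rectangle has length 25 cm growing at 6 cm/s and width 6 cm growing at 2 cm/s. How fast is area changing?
86 cm²/s

A = lw
dA/dt = w·dl/dt + l·dw/dt = 6·6 + 25·2 = 86 cm²/s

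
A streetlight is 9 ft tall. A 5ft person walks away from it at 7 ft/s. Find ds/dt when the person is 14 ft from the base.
35/4 ft/s

By similar triangles: 9/(x+s) = 5/s
Solving: s = 5x/4
ds/dt = 5/4 · dx/dt = 5/4 · 7 = 35/4 ft/s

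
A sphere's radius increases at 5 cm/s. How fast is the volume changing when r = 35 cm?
24500π cm³/s

V = (4/3)πr³
dV/dt = dV/dr · dr/dt = 4πr² · 5
At r = 35: dV/dt = 24500π cm³/s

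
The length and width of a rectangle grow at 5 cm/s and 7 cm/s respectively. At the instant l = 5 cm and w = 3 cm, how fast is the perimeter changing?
24 cm/s

P = 2(l + w)
dP/dt = 2(dl/dt + dw/dt) = 2(5 + 7) = 24 cm/s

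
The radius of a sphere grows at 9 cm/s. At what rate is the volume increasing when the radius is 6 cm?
1296π cm³/s

V = (4/3)πr³
dV/dt = dV/dr · dr/dt = 4πr² · 9
At r = 6: dV/dt = 1296π cm³/s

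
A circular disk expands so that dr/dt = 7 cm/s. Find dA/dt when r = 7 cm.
98π cm²/s

A = πr²
dA/dt = 2πr · dr/dt = 2π(7)(7) = 98π cm²/s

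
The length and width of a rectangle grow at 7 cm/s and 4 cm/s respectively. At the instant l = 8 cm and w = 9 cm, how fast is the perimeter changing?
22 cm/s

P = 2(l + w)
dP/dt = 2(dl/dt + dw/dt) = 2(7 + 4) = 22 cm/s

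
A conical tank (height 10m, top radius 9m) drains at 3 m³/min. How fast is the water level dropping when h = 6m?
25/(243π) ≈ 0.03275 m/min

r/h = 9/10, so r = (9/10)h
V = (1/3)πr²h = (1/3)π((9/10)h)²h = (27/100)πh³
dV/dh = (81/100)πh²
dh/dt = (dV/dt)/(dV/dh) = -3/((81/100)π·6²) = -25/(243π) m/min
The level is dropping at 25/(243π) ≈ 0.03275 m/min.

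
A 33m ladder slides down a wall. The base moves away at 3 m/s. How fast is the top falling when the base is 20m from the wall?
60√689/689 ≈ 2.286 m/s

x² + y² = 33²
2x·dx/dt + 2y·dy/dt = 0
dy/dt = -x/y · dx/dt = -20/√689 · 3 = -60√689/689 m/s
The top is descending at 60√689/689 ≈ 2.286 m/s.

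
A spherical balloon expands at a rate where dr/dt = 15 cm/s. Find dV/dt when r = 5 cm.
1500π cm³/s

V = (4/3)πr³
dV/dt = dV/dr · dr/dt = 4πr² · 15
At r = 5: dV/dt = 1500π cm³/s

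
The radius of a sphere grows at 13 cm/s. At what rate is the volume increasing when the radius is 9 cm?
4212π cm³/s

V = (4/3)πr³
dV/dt = dV/dr · dr/dt = 4πr² · 13
At r = 9: dV/dt = 4212π cm³/s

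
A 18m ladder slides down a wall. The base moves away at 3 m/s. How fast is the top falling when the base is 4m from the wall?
6√77/77 ≈ 0.6838 m/s

x² + y² = 18²
2x·dx/dt + 2y·dy/dt = 0
dy/dt = -x/y · dx/dt = -4/(2√77) · 3 = -6√77/77 m/s
The top is descending at 6√77/77 ≈ 0.6838 m/s.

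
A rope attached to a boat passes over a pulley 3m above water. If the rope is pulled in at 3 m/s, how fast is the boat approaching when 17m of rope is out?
51√70/140 ≈ 3.048 m/s

rope² = x² + 3²
x = √(17² - 3²) = 2√70
dx/dt = (rope/x) · d(rope)/dt = (17/(2√70)) · (-3) = -51√70/140 m/s
The boat approaches at 51√70/140 ≈ 3.048 m/s.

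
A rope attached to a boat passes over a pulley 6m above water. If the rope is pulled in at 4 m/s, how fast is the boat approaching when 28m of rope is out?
56√187/187 ≈ 4.095 m/s

rope² = x² + 6²
x = √(28² - 6²) = 2√187
dx/dt = (rope/x) · d(rope)/dt = (28/(2√187)) · (-4) = -56√187/187 m/s
The boat approaches at 56√187/187 ≈ 4.095 m/s.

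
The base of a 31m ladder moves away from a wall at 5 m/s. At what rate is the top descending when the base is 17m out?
85√42/168 ≈ 3.279 m/s

x² + y² = 31²
2x·dx/dt + 2y·dy/dt = 0
dy/dt = -x/y · dx/dt = -17/(4√42) · 5 = -85√42/168 m/s
The top is descending at 85√42/168 ≈ 3.279 m/s.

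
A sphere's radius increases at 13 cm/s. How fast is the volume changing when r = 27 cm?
37908π cm³/s

V = (4/3)πr³
dV/dt = dV/dr · dr/dt = 4πr² · 13
At r = 27: dV/dt = 37908π cm³/s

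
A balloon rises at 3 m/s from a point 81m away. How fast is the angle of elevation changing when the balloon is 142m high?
0.009093 rad/s

tan(θ) = y/81
sec²(θ) · dθ/dt = (1/81) · dy/dt
dθ/dt = cos²(θ)/81 · 3 = 81/(81² + 142²) · 3
dθ/dt = 0.009093 rad/s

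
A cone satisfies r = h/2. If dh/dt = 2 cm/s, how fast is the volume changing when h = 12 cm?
72π cm³/s

V = (1/3)π(h/2)²h = πh³/12
dV/dt = πh²/4 · 2
At h = 12: dV/dt = 72π cm³/s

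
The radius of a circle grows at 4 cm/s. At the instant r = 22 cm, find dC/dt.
8π cm/s

C = 2πr
dC/dt = 2π · dr/dt = 2π · 4 = 8π cm/s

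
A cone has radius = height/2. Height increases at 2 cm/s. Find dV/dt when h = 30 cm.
450π cm³/s

V = (1/3)π(h/2)²h = πh³/12
dV/dt = πh²/4 · 2
At h = 30: dV/dt = 450π cm³/s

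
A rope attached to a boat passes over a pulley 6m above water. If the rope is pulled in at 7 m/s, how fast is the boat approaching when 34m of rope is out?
17√70/20 ≈ 7.112 m/s

rope² = x² + 6²
x = √(34² - 6²) = 4√70
dx/dt = (rope/x) · d(rope)/dt = (34/(4√70)) · (-7) = -17√70/20 m/s
The boat approaches at 17√70/20 ≈ 7.112 m/s.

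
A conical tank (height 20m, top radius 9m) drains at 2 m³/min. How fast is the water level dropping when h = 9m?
800/(6561π) ≈ 0.03881 m/min

r/h = 9/20, so r = (9/20)h
V = (1/3)πr²h = (1/3)π((9/20)h)²h = (27/400)πh³
dV/dh = (81/400)πh²
dh/dt = (dV/dt)/(dV/dh) = -2/((81/400)π·9²) = -800/(6561π) m/min
The level is dropping at 800/(6561π) ≈ 0.03881 m/min.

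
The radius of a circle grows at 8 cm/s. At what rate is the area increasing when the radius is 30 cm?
480π cm²/s

A = πr²
dA/dt = 2πr · dr/dt = 2π(30)(8) = 480π cm²/s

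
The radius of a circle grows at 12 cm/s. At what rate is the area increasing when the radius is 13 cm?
312π cm²/s

A = πr²
dA/dt = 2πr · dr/dt = 2π(13)(12) = 312π cm²/s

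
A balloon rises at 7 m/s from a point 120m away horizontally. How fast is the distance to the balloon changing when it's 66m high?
77√521/521 ≈ 3.373 m/s

z² = 120² + y²
z = √(120² + 66²) = 6√521
dz/dt = y/z · dy/dt = 66/(6√521) · 7 = 77√521/521 ≈ 3.373 m/s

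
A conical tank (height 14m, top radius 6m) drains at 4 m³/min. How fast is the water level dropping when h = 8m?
49/(144π) ≈ 0.1083 m/min

r/h = 6/14, so r = (3/7)h
V = (1/3)πr²h = (1/3)π((3/7)h)²h = (3/49)πh³
dV/dh = (9/49)πh²
dh/dt = (dV/dt)/(dV/dh) = -4/((9/49)π·8²) = -49/(144π) m/min
The level is dropping at 49/(144π) ≈ 0.1083 m/min.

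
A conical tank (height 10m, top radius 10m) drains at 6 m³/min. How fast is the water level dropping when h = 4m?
3/(8π) ≈ 0.1194 m/min

r/h = 10/10, so r = h
V = (1/3)πr²h = (1/3)π(h)²h = (1/3)πh³
dV/dh = πh²
dh/dt = (dV/dt)/(dV/dh) = -6/(π·4²) = -3/(8π) m/min
The level is dropping at 3/(8π) ≈ 0.1194 m/min.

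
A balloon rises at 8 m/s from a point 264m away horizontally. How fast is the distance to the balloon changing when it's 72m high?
12√130/65 ≈ 2.105 m/s

z² = 264² + y²
z = √(264² + 72²) = 24√130
dz/dt = y/z · dy/dt = 72/(24√130) · 8 = 12√130/65 ≈ 2.105 m/s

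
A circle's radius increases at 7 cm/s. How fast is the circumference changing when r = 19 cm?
14π cm/s

C = 2πr
dC/dt = 2π · dr/dt = 2π · 7 = 14π cm/s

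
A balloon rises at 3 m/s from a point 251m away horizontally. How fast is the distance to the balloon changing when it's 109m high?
327√74882/74882 ≈ 1.195 m/s

z² = 251² + y²
z = √(251² + 109²) = √74882
dz/dt = y/z · dy/dt = 109/√74882 · 3 = 327√74882/74882 ≈ 1.195 m/s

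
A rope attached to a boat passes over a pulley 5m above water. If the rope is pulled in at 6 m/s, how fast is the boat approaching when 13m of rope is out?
13/2 = 6.5 m/s

rope² = x² + 5²
x = √(13² - 5²) = 12
dx/dt = (rope/x) · d(rope)/dt = (13/12) · (-6) = -13/2 m/s
The boat approaches at 13/2 = 6.5 m/s.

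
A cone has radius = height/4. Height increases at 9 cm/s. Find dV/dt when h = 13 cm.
1521π/16 cm³/s

V = (1/3)π(h/4)²h = πh³/48
dV/dt = πh²/16 · 9
At h = 13: dV/dt = 1521π/16 cm³/s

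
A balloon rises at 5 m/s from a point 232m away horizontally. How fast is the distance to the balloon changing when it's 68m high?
85√3653/3653 ≈ 1.406 m/s

z² = 232² + y²
z = √(232² + 68²) = 4√3653
dz/dt = y/z · dy/dt = 68/(4√3653) · 5 = 85√3653/3653 ≈ 1.406 m/s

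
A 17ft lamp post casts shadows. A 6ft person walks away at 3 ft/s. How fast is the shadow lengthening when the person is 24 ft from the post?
18/11 ft/s

By similar triangles: 17/(x+s) = 6/s
Solving: s = 6x/11
ds/dt = 6/11 · dx/dt = 6/11 · 3 = 18/11 ft/s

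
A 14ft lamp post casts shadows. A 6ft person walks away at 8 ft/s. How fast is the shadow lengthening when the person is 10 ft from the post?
6 ft/s

By similar triangles: 14/(x+s) = 6/s
Solving: s = 6x/8
ds/dt = 6/8 · dx/dt = 3/4 · 8 = 6 ft/s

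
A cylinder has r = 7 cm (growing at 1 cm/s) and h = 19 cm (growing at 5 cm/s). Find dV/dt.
511π cm³/s

V = πr²h
dV/dt = 2πrh·dr/dt + πr²·dh/dt
= 2π(7)(19)(1) + π(7)²(5)
= 511π cm³/s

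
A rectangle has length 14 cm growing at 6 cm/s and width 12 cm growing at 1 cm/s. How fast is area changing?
86 cm²/s

A = lw
dA/dt = w·dl/dt + l·dw/dt = 12·6 + 14·1 = 86 cm²/s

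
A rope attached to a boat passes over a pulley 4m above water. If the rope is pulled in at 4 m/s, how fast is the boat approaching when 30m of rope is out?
60√221/221 ≈ 4.036 m/s

rope² = x² + 4²
x = √(30² - 4²) = 2√221
dx/dt = (rope/x) · d(rope)/dt = (30/(2√221)) · (-4) = -60√221/221 m/s
The boat approaches at 60√221/221 ≈ 4.036 m/s.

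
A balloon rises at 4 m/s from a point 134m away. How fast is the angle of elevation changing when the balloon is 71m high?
0.023307 rad/s

tan(θ) = y/134
sec²(θ) · dθ/dt = (1/134) · dy/dt
dθ/dt = cos²(θ)/134 · 4 = 134/(134² + 71²) · 4
dθ/dt = 0.023307 rad/s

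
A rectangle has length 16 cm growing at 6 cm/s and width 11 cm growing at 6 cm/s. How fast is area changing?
162 cm²/s

A = lw
dA/dt = w·dl/dt + l·dw/dt = 11·6 + 16·6 = 162 cm²/s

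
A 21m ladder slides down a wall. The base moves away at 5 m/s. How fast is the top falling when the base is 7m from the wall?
5√2/4 ≈ 1.768 m/s

x² + y² = 21²
2x·dx/dt + 2y·dy/dt = 0
dy/dt = -x/y · dx/dt = -7/(14√2) · 5 = -5√2/4 m/s
The top is descending at 5√2/4 ≈ 1.768 m/s.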